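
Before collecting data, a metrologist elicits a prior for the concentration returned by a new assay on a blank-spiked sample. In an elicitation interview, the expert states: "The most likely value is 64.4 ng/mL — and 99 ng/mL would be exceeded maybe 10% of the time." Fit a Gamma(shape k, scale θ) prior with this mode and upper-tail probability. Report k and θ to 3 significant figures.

Gamma(k,θ) with k>1 has mode (k−1)θ, so θ = 64.4/(k−1).
Need P(X < 99) = 0.9 with θ tied to k this way. Start at k = 2, θ = 64.4: P(X<99) ≈ 0.455.
Too low — raise k to concentrate. Iterating converges to k ≈ 11.1.
Then θ = 64.4/(11.1−1) ≈ 6.38.

k ≈ 11.1, θ ≈ 6.38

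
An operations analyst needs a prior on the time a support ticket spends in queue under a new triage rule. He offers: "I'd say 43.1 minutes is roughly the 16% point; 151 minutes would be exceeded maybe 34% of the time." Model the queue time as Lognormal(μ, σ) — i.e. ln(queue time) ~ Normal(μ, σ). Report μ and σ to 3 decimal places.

μ ≈ 4.650, σ ≈ 0.891

If T ~ Lognormal(μ,σ) then ln T ~ Normal(μ,σ), so the p-quantile of ln T is μ + z_p·σ.
ln(43.1) = 3.764 and ln(151) = 5.017; z_{0.16} = -0.9945, z_{0.66} = 0.4125.
σ = (5.017 − 3.764)/(0.4125 − (-0.9945)) = 0.891.
μ = 3.764 − (-0.9945)·0.891 = 4.650.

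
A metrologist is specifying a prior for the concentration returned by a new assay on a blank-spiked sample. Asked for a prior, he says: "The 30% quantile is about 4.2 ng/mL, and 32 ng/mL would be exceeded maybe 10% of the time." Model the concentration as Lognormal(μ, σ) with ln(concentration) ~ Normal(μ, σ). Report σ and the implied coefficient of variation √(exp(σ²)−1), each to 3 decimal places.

σ ≈ 1.124, CV ≈ 1.594

If T ~ Lognormal(μ,σ) then ln T ~ Normal(μ,σ), so the p-quantile of ln T is μ + z_p·σ.
ln(4.2) = 1.435 and ln(32) = 3.466; z_{0.3} = -0.5244, z_{0.9} = 1.282.
σ = (3.466 − 1.435)/(1.282 − (-0.5244)) = 1.124.
μ = 1.435 − (-0.5244)·1.124 = 2.025.
CV = √(exp(σ²)−1) = √(exp(1.2643)−1) = 1.594.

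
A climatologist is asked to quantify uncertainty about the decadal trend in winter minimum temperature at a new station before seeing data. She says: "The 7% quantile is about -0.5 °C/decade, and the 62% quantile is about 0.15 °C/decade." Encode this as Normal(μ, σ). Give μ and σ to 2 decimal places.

For Normal(μ,σ), the p-quantile is μ + z_p·σ. Here z_{0.07} = -1.476, z_{0.62} = 0.3055.
So -0.5 = μ − 1.476σ and 0.15 = μ + 0.3055σ.
Subtracting: σ = (0.15 − -0.5)/(0.3055 − (-1.476)) = 0.36.
Then μ = -0.5 − (-1.476)·0.36 = 0.04.

μ = 0.04, σ = 0.36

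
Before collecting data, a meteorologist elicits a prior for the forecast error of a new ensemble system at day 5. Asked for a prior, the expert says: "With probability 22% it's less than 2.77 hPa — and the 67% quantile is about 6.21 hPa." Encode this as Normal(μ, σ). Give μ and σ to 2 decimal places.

μ = 4.96, σ = 2.84

The p-quantile of Normal(μ,σ) is μ + z_p·σ, with z_{0.22} = -0.7722 and z_{0.67} = 0.4399.
Eliminate σ: μ = (z₂·x₁ − z₁·x₂)/(z₂ − z₁) = (0.4399·2.77 − (-0.7722)·6.21)/1.212 = 4.96.
Then σ = (x₂ − x₁)/(z₂ − z₁) = (6.21 − 2.77)/1.212 = 2.84.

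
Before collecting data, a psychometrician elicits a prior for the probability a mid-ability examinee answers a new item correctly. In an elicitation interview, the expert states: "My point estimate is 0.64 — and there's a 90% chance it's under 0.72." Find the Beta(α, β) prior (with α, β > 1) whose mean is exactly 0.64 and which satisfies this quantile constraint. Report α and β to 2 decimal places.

With mean 0.64 fixed, write α = 0.64s, β = 0.36s where s = α+β.
Need P(θ < 0.72) = 0.9 under Beta(0.64s, 0.36s). Normal approximation: (q−m)/√(m(1−m)/s) ≈ z_{0.9} = 1.28, so s ≈ 0.64·0.36·(1.28)²/(0.72−0.64)² = 59.1.
At s = 59.1: P(θ<0.72) ≈ 0.904. Adjusting to match 0.9 gives s ≈ 57.14.
So α = 0.64·57.14 ≈ 36.57, β = 0.36·57.14 ≈ 20.57.

α ≈ 36.57, β ≈ 20.57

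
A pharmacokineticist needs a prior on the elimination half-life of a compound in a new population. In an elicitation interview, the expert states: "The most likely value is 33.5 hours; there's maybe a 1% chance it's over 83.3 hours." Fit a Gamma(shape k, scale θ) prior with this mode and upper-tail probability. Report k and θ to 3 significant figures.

k ≈ 6.66, θ ≈ 5.92

Gamma(k,θ) with k>1 has mode (k−1)θ, so θ = 33.5/(k−1).
Need P(X < 83.3) = 0.99 with θ tied to k this way. Start at k = 2, θ = 33.5: P(X<83.3) ≈ 0.710.
Too low — raise k to concentrate. Iterating converges to k ≈ 6.66.
Then θ = 33.5/(6.66−1) ≈ 5.92.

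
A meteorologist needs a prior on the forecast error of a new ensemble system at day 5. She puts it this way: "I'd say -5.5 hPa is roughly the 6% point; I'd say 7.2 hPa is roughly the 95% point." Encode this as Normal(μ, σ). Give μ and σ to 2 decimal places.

The p-quantile of Normal(μ,σ) is μ + z_p·σ, with z_{0.06} = -1.555 and z_{0.95} = 1.645.
Eliminate σ: μ = (z₂·x₁ − z₁·x₂)/(z₂ − z₁) = (1.645·-5.5 − (-1.555)·7.2)/3.2 = 0.67.
Then σ = (x₂ − x₁)/(z₂ − z₁) = (7.2 − -5.5)/3.2 = 3.97.

μ = 0.67, σ = 3.97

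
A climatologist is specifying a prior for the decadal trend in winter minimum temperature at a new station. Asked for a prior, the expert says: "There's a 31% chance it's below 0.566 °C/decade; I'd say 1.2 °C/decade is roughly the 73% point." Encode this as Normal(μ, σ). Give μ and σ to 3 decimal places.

μ = 0.850, σ = 0.572

For Normal(μ,σ), the p-quantile is μ + z_p·σ. Here z_{0.31} = -0.4959, z_{0.73} = 0.6128.
So 0.566 = μ − 0.4959σ and 1.2 = μ + 0.6128σ.
Subtracting: σ = (1.2 − 0.566)/(0.6128 − (-0.4959)) = 0.572.
Then μ = 0.566 − (-0.4959)·0.572 = 0.850.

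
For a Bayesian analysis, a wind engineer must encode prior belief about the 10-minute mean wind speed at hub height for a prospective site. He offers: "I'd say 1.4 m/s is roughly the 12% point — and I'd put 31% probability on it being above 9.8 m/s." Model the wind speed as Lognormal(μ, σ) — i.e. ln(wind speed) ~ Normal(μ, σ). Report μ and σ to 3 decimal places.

If T ~ Lognormal(μ,σ) then ln T ~ Normal(μ,σ), so the p-quantile of ln T is μ + z_p·σ.
ln(1.4) = 0.3365 and ln(9.8) = 2.282; z_{0.12} = -1.175, z_{0.69} = 0.4959.
σ = (2.282 − 0.3365)/(0.4959 − (-1.175)) = 1.165.
μ = 0.3365 − (-1.175)·1.165 = 1.705.

μ ≈ 1.705, σ ≈ 1.165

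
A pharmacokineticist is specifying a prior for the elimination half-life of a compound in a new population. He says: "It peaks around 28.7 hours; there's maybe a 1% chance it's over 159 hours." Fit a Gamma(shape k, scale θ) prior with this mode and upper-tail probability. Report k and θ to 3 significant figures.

k ≈ 2.3, θ ≈ 22.1

Gamma(k,θ) with k>1 has mode (k−1)θ, so θ = 28.7/(k−1).
Need P(X < 159) = 0.99 with θ tied to k this way. Start at k = 2, θ = 28.7: P(X<159) ≈ 0.974.
Too low — raise k to concentrate. Iterating converges to k ≈ 2.3.
Then θ = 28.7/(2.3−1) ≈ 22.1.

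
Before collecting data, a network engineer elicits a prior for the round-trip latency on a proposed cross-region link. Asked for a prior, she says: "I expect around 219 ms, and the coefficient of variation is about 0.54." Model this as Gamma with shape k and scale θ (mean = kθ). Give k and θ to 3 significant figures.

For Gamma(k, scale θ): mean = kθ, variance = kθ², so CV = 1/√k.
CV = 0.54, hence k = 1/CV² = 3.43.
Then θ = mean/k = 219/3.43 = 63.9.

k ≈ 3.43, θ ≈ 63.9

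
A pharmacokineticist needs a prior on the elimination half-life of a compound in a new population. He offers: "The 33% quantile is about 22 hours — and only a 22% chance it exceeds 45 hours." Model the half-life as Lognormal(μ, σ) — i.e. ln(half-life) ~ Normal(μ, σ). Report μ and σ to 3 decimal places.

μ ≈ 3.351, σ ≈ 0.590

If T ~ Lognormal(μ,σ) then ln T ~ Normal(μ,σ), so the p-quantile of ln T is μ + z_p·σ.
ln(22) = 3.091 and ln(45) = 3.807; z_{0.33} = -0.4399, z_{0.78} = 0.7722.
σ = (3.807 − 3.091)/(0.7722 − (-0.4399)) = 0.590.
μ = 3.091 − (-0.4399)·0.590 = 3.351.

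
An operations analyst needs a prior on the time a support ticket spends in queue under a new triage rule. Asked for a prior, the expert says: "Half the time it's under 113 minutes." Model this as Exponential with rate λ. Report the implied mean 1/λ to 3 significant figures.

Exponential median = ln 2 / λ, so λ = ln 2 / 113.0 = 0.00613.
Mean = 1/λ = 163 minutes.

mean ≈ 163 minutes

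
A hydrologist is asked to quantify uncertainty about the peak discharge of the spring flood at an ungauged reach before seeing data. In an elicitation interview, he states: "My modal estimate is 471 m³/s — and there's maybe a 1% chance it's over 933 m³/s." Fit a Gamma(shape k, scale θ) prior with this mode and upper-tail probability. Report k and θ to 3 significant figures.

k ≈ 11.5, θ ≈ 44.7

Gamma(k,θ) with k>1 has mode (k−1)θ, so θ = 471/(k−1).
Need P(X < 933) = 0.99 with θ tied to k this way. Start at k = 2, θ = 471: P(X<933) ≈ 0.589.
Too low — raise k to concentrate. Iterating converges to k ≈ 11.5.
Then θ = 471/(11.5−1) ≈ 44.7.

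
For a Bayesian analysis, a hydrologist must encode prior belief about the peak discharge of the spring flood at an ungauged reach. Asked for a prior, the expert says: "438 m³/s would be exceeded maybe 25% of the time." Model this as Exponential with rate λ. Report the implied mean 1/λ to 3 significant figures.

P(T > 438.0) = e^(−λ·438.0) = 0.25, so λ = −ln(0.25)/438.0 = 0.00317.
Mean = 1/λ = 316 m³/s.

mean ≈ 316 m³/s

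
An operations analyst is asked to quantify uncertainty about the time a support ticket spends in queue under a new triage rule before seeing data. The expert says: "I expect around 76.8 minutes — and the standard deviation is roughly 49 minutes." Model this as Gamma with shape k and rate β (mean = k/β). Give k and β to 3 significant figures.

k ≈ 2.46, β ≈ 0.032

For Gamma(k, rate β): mean = k/β, variance = k/β², so CV = 1/√k.
CV = SD/mean = 49/76.8 = 0.638, hence k = 1/CV² = 2.46.
Then β = k/mean = 2.46/76.8 = 0.032.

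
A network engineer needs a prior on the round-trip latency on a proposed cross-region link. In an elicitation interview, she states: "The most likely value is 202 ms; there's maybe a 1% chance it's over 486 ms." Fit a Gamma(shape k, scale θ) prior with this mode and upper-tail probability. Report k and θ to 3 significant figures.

k ≈ 7.14, θ ≈ 32.9

Gamma(k,θ) with k>1 has mode (k−1)θ, so θ = 202/(k−1).
Need P(X < 486) = 0.99 with θ tied to k this way. Start at k = 2, θ = 202: P(X<486) ≈ 0.693.
Too low — raise k to concentrate. Iterating converges to k ≈ 7.14.
Then θ = 202/(7.14−1) ≈ 32.9.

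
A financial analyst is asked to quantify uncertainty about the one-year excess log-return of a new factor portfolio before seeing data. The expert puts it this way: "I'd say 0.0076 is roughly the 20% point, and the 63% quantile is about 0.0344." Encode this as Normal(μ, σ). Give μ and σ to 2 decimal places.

μ = 0.03, σ = 0.02

The p-quantile of Normal(μ,σ) is μ + z_p·σ, with z_{0.2} = -0.8416 and z_{0.63} = 0.3319.
Eliminate σ: μ = (z₂·x₁ − z₁·x₂)/(z₂ − z₁) = (0.3319·0.0076 − (-0.8416)·0.0344)/1.173 = 0.03.
Then σ = (x₂ − x₁)/(z₂ − z₁) = (0.0344 − 0.0076)/1.173 = 0.02.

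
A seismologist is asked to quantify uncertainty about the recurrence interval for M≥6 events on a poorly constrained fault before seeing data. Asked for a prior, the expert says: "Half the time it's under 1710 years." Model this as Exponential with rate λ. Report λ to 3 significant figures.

λ ≈ 0.000405

Exponential median = ln 2 / λ, so λ = ln 2 / 1710.0 = 0.000405.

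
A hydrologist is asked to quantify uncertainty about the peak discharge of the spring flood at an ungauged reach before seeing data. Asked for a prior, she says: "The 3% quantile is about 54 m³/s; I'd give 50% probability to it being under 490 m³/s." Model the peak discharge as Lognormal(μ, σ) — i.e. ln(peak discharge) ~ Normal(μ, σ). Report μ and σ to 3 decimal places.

If T ~ Lognormal(μ,σ) then ln T ~ Normal(μ,σ), so the p-quantile of ln T is μ + z_p·σ.
ln(54) = 3.989 and ln(490) = 6.194; z_{0.03} = -1.881, z_{0.5} = 0.
σ = (6.194 − 3.989)/(0 − (-1.881)) = 1.173.
μ = 3.989 − (-1.881)·1.173 = 6.194.

μ ≈ 6.194, σ ≈ 1.173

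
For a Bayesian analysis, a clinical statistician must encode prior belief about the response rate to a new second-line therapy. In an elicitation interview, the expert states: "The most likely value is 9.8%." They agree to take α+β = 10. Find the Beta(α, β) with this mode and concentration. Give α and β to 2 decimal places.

α = 1.78, β = 8.22

For α,β > 1 the Beta mode is (α−1)/(α+β−2). With α+β = 10, the mode is (α−1)/8.
Set (α−1)/8 = 0.098 → α = 1 + 0.098·8 = 1.78.
β = 10 − α = 8.22.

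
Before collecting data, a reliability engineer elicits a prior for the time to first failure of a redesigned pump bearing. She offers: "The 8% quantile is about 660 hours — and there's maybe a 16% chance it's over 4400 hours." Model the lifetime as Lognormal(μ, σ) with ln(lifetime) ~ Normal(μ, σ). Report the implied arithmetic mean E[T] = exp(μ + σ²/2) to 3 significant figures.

If T ~ Lognormal(μ,σ) then ln T ~ Normal(μ,σ), so the p-quantile of ln T is μ + z_p·σ.
ln(660) = 6.492 and ln(4400) = 8.389; z_{0.08} = -1.405, z_{0.84} = 0.9945.
σ = (8.389 − 6.492)/(0.9945 − (-1.405)) = 0.791.
μ = 6.492 − (-1.405)·0.791 = 7.603.
E[T] = exp(μ + σ²/2) = exp(7.603 + 0.3125) = 2740 hours.

E[T] ≈ 2740 hours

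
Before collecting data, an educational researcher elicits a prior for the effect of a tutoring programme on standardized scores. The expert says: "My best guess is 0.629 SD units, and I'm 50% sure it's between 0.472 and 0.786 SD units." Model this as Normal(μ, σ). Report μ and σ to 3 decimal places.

A symmetric 50% interval runs μ ± z·σ with z = 0.6745.
Half-width = 0.157, so σ = 0.157/0.6745 = 0.233.
μ is the stated best guess, 0.629.

μ = 0.629, σ = 0.233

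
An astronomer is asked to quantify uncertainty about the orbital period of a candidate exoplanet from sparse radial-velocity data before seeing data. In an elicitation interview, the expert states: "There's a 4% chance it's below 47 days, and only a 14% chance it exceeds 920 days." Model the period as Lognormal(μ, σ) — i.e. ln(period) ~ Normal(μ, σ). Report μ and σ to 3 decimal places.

If T ~ Lognormal(μ,σ) then ln T ~ Normal(μ,σ), so the p-quantile of ln T is μ + z_p·σ.
ln(47) = 3.85 and ln(920) = 6.824; z_{0.04} = -1.751, z_{0.86} = 1.08.
σ = (6.824 − 3.85)/(1.08 − (-1.751)) = 1.051.
μ = 3.85 − (-1.751)·1.051 = 5.689.

μ ≈ 5.689, σ ≈ 1.051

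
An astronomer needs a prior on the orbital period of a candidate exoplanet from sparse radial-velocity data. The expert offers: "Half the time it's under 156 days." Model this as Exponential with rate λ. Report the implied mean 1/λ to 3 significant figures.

Exponential median = ln 2 / λ, so λ = ln 2 / 156.0 = 0.00444.
Mean = 1/λ = 225 days.

mean ≈ 225 days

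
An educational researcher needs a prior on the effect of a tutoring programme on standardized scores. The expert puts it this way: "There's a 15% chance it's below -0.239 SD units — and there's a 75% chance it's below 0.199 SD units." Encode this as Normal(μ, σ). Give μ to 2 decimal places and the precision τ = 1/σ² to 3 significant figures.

μ = 0.03, τ = 15.3

For Normal(μ,σ), the p-quantile is μ + z_p·σ. Here z_{0.15} = -1.036, z_{0.75} = 0.6745.
So -0.239 = μ − 1.036σ and 0.199 = μ + 0.6745σ.
Subtracting: σ = (0.199 − -0.239)/(0.6745 − (-1.036)) = 0.26.
Then μ = -0.239 − (-1.036)·0.26 = 0.03.
Precision τ = 1/σ² = 1/0.256² = 15.3.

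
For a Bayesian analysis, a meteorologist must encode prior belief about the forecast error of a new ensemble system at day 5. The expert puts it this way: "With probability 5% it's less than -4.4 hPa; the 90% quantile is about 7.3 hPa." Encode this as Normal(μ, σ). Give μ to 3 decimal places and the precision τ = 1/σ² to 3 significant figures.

μ = 2.176, τ = 0.0626

The p-quantile of Normal(μ,σ) is μ + z_p·σ, with z_{0.05} = -1.645 and z_{0.9} = 1.282.
Eliminate σ: μ = (z₂·x₁ − z₁·x₂)/(z₂ − z₁) = (1.282·-4.4 − (-1.645)·7.3)/2.926 = 2.176.
Then σ = (x₂ − x₁)/(z₂ − z₁) = (7.3 − -4.4)/2.926 = 3.998.
Precision τ = 1/σ² = 1/3.998² = 0.0626.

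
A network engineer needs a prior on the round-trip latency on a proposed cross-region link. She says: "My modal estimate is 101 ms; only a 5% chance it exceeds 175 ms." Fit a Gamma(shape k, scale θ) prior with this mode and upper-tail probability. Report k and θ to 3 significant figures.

k ≈ 10.2, θ ≈ 10.9

Gamma(k,θ) with k>1 has mode (k−1)θ, so θ = 101/(k−1).
Need P(X < 175) = 0.95 with θ tied to k this way. Start at k = 2, θ = 101: P(X<175) ≈ 0.517.
Too low — raise k to concentrate. Iterating converges to k ≈ 10.2.
Then θ = 101/(10.2−1) ≈ 10.9.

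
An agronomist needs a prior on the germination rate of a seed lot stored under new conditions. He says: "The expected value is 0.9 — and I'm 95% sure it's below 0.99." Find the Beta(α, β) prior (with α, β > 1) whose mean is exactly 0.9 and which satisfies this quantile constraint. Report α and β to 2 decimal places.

α ≈ 11.74, β ≈ 1.30

With mean 0.9 fixed, write α = 0.9s, β = 0.1s where s = α+β.
Need P(θ < 0.99) = 0.95 under Beta(0.9s, 0.1s). Normal approximation: (q−m)/√(m(1−m)/s) ≈ z_{0.95} = 1.64, so s ≈ 0.9·0.1·(1.64)²/(0.99−0.9)² = 30.1.
At s = 30.1: P(θ<0.99) ≈ 0.997. Adjusting to match 0.95 gives s ≈ 13.05.
So α = 0.9·13.05 ≈ 11.74, β = 0.1·13.05 ≈ 1.30.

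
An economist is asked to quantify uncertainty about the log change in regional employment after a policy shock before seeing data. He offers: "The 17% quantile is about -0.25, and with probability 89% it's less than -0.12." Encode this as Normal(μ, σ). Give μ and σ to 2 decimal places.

For Normal(μ,σ), the p-quantile is μ + z_p·σ. Here z_{0.17} = -0.9542, z_{0.89} = 1.227.
So -0.25 = μ − 0.9542σ and -0.12 = μ + 1.227σ.
Subtracting: σ = (-0.12 − -0.25)/(1.227 − (-0.9542)) = 0.06.
Then μ = -0.25 − (-0.9542)·0.06 = -0.19.

μ = -0.19, σ = 0.06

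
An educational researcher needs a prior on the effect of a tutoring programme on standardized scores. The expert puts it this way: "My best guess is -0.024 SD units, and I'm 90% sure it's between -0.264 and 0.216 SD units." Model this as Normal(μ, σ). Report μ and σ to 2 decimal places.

A symmetric 90% interval runs μ ± z·σ with z = 1.645.
Half-width = 0.24, so σ = 0.24/1.645 = 0.15.
μ is the stated best guess, -0.02.

μ = -0.02, σ = 0.15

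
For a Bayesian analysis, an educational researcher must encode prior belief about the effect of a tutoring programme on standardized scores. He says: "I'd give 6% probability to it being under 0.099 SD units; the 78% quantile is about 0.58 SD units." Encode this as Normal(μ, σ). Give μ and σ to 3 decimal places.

μ = 0.420, σ = 0.207

The p-quantile of Normal(μ,σ) is μ + z_p·σ, with z_{0.06} = -1.555 and z_{0.78} = 0.7722.
Eliminate σ: μ = (z₂·x₁ − z₁·x₂)/(z₂ − z₁) = (0.7722·0.099 − (-1.555)·0.58)/2.327 = 0.420.
Then σ = (x₂ − x₁)/(z₂ − z₁) = (0.58 − 0.099)/2.327 = 0.207.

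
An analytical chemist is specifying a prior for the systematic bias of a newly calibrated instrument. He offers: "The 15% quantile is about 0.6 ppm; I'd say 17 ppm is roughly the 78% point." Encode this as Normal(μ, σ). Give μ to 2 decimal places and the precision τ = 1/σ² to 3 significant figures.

The p-quantile of Normal(μ,σ) is μ + z_p·σ, with z_{0.15} = -1.036 and z_{0.78} = 0.7722.
Eliminate σ: μ = (z₂·x₁ − z₁·x₂)/(z₂ − z₁) = (0.7722·0.6 − (-1.036)·17)/1.809 = 10.00.
Then σ = (x₂ − x₁)/(z₂ − z₁) = (17 − 0.6)/1.809 = 9.07.
Precision τ = 1/σ² = 1/9.068² = 0.0122.

μ = 10.00, τ = 0.0122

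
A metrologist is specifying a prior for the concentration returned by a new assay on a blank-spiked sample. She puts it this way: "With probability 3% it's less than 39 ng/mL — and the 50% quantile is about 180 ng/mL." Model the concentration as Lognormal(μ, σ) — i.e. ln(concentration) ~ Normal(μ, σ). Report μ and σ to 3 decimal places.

If T ~ Lognormal(μ,σ) then ln T ~ Normal(μ,σ), so the p-quantile of ln T is μ + z_p·σ.
ln(39) = 3.664 and ln(180) = 5.193; z_{0.03} = -1.881, z_{0.5} = 0.
σ = (5.193 − 3.664)/(0 − (-1.881)) = 0.813.
μ = 3.664 − (-1.881)·0.813 = 5.193.

μ ≈ 5.193, σ ≈ 0.813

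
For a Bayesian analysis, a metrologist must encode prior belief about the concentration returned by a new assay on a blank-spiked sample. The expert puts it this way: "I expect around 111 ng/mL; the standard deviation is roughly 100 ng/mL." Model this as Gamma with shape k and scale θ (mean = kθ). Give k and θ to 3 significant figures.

For Gamma(k, scale θ): mean = kθ, variance = kθ², so CV = 1/√k.
CV = SD/mean = 100/111 = 0.9009, hence k = 1/CV² = 1.23.
Then θ = mean/k = 111/1.23 = 90.1.

k ≈ 1.23, θ ≈ 90.1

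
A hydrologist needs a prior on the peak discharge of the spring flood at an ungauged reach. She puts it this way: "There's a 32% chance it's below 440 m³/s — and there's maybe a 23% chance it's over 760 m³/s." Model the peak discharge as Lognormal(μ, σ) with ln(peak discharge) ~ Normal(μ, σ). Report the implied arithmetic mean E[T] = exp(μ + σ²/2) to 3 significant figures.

If T ~ Lognormal(μ,σ) then ln T ~ Normal(μ,σ), so the p-quantile of ln T is μ + z_p·σ.
ln(440) = 6.087 and ln(760) = 6.633; z_{0.32} = -0.4677, z_{0.77} = 0.7388.
σ = (6.633 − 6.087)/(0.7388 − (-0.4677)) = 0.453.
μ = 6.087 − (-0.4677)·0.453 = 6.299.
E[T] = exp(μ + σ²/2) = exp(6.299 + 0.1026) = 603 m³/s.

E[T] ≈ 603 m³/s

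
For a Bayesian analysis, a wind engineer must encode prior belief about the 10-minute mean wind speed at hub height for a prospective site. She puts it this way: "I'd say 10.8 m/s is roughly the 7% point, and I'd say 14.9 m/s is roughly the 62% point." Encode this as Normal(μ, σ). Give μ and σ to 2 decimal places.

μ = 14.20, σ = 2.30

The p-quantile of Normal(μ,σ) is μ + z_p·σ, with z_{0.07} = -1.476 and z_{0.62} = 0.3055.
Eliminate σ: μ = (z₂·x₁ − z₁·x₂)/(z₂ − z₁) = (0.3055·10.8 − (-1.476)·14.9)/1.781 = 14.20.
Then σ = (x₂ − x₁)/(z₂ − z₁) = (14.9 − 10.8)/1.781 = 2.30.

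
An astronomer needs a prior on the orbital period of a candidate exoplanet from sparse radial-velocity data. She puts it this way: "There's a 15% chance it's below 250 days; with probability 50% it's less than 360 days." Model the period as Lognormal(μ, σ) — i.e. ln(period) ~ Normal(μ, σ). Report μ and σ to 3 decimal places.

μ ≈ 5.886, σ ≈ 0.352

If T ~ Lognormal(μ,σ) then ln T ~ Normal(μ,σ), so the p-quantile of ln T is μ + z_p·σ.
ln(250) = 5.521 and ln(360) = 5.886; z_{0.15} = -1.036, z_{0.5} = 0.
σ = (5.886 − 5.521)/(0 − (-1.036)) = 0.352.
μ = 5.521 − (-1.036)·0.352 = 5.886.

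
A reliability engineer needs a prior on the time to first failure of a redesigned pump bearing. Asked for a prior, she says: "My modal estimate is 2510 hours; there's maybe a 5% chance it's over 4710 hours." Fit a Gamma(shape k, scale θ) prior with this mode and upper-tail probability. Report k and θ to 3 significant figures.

k ≈ 8.02, θ ≈ 357

Gamma(k,θ) with k>1 has mode (k−1)θ, so θ = 2510/(k−1).
Need P(X < 4710) = 0.95 with θ tied to k this way. Start at k = 2, θ = 2510: P(X<4710) ≈ 0.560.
Too low — raise k to concentrate. Iterating converges to k ≈ 8.02.
Then θ = 2510/(8.02−1) ≈ 357.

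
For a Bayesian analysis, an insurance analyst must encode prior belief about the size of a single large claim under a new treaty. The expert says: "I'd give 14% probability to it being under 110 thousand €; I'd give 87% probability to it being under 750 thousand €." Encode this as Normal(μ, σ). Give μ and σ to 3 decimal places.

For Normal(μ,σ), the p-quantile is μ + z_p·σ. Here z_{0.14} = -1.08, z_{0.87} = 1.126.
So 110 = μ − 1.08σ and 750 = μ + 1.126σ.
Subtracting: σ = (750 − 110)/(1.126 − (-1.08)) = 290.024.
Then μ = 110 − (-1.08)·290.024 = 423.319.

μ = 423.319, σ = 290.024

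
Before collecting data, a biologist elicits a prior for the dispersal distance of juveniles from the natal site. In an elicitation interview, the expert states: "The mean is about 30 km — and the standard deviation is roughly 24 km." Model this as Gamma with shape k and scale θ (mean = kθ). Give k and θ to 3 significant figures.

k ≈ 1.56, θ ≈ 19.2

For Gamma(k, scale θ): mean = kθ, variance = kθ², so CV = 1/√k.
CV = SD/mean = 24/30 = 0.8, hence k = 1/CV² = 1.56.
Then θ = mean/k = 30/1.56 = 19.2.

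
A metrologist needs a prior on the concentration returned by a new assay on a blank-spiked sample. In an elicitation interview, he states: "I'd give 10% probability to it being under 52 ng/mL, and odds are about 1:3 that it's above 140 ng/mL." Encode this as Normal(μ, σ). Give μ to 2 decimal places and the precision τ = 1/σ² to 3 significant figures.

μ = 109.66, τ = 0.000494

For Normal(μ,σ), the p-quantile is μ + z_p·σ. Here z_{0.1} = -1.282, z_{0.75} = 0.6745.
So 52 = μ − 1.282σ and 140 = μ + 0.6745σ.
Subtracting: σ = (140 − 52)/(0.6745 − (-1.282)) = 44.99.
Then μ = 52 − (-1.282)·44.99 = 109.66.
Precision τ = 1/σ² = 1/44.99² = 0.000494.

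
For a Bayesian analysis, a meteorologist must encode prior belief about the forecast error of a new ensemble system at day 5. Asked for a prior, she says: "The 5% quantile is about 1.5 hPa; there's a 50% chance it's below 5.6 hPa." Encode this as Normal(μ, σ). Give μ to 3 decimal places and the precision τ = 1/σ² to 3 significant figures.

μ = 5.600, τ = 0.161

For Normal(μ,σ), the p-quantile is μ + z_p·σ. Here z_{0.05} = -1.645, z_{0.5} = 0.
So 1.5 = μ − 1.645σ and 5.6 = μ + 0σ.
Subtracting: σ = (5.6 − 1.5)/(0 − (-1.645)) = 2.493.
Then μ = 1.5 − (-1.645)·2.493 = 5.600.
Precision τ = 1/σ² = 1/2.493² = 0.161.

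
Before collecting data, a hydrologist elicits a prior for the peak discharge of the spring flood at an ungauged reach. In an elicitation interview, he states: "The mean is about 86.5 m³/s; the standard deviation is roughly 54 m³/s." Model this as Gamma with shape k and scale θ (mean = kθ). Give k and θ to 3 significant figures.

k ≈ 2.57, θ ≈ 33.7

For Gamma(k, scale θ): mean = kθ, variance = kθ², so CV = 1/√k.
CV = SD/mean = 54/86.5 = 0.6243, hence k = 1/CV² = 2.57.
Then θ = mean/k = 86.5/2.57 = 33.7.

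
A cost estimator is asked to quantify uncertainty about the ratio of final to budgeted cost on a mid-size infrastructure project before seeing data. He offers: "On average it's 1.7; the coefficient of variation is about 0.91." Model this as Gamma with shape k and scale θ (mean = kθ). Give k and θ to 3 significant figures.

k ≈ 1.21, θ ≈ 1.41

For Gamma(k, scale θ): mean = kθ, variance = kθ², so CV = 1/√k.
CV = 0.91, hence k = 1/CV² = 1.21.
Then θ = mean/k = 1.7/1.21 = 1.41.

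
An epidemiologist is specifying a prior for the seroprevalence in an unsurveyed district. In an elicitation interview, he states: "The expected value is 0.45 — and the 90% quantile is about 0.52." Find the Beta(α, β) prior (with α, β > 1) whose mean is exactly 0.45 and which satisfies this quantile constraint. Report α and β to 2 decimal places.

α ≈ 37.46, β ≈ 45.78

With mean 0.45 fixed, write α = 0.45s, β = 0.55s where s = α+β.
Need P(θ < 0.52) = 0.9 under Beta(0.45s, 0.55s). Normal approximation: (q−m)/√(m(1−m)/s) ≈ z_{0.9} = 1.28, so s ≈ 0.45·0.55·(1.28)²/(0.52−0.45)² = 83.0.
At s = 83.0: P(θ<0.52) ≈ 0.900. Adjusting to match 0.9 gives s ≈ 83.24.
So α = 0.45·83.24 ≈ 37.46, β = 0.55·83.24 ≈ 45.78.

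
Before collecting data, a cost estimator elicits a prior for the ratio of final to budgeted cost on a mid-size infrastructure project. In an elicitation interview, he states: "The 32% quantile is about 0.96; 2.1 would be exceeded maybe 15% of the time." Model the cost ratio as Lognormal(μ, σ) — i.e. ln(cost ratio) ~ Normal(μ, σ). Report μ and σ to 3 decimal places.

μ ≈ 0.203, σ ≈ 0.520

If T ~ Lognormal(μ,σ) then ln T ~ Normal(μ,σ), so the p-quantile of ln T is μ + z_p·σ.
ln(0.96) = -0.04082 and ln(2.1) = 0.7419; z_{0.32} = -0.4677, z_{0.85} = 1.036.
σ = (0.7419 − -0.04082)/(1.036 − (-0.4677)) = 0.520.
μ = -0.04082 − (-0.4677)·0.520 = 0.203.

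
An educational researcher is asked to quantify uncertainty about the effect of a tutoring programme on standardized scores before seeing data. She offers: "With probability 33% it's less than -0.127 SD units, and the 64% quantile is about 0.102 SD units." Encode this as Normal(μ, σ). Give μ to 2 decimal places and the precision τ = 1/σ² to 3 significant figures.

μ = -0.00, τ = 12.2

For Normal(μ,σ), the p-quantile is μ + z_p·σ. Here z_{0.33} = -0.4399, z_{0.64} = 0.3585.
So -0.127 = μ − 0.4399σ and 0.102 = μ + 0.3585σ.
Subtracting: σ = (0.102 − -0.127)/(0.3585 − (-0.4399)) = 0.29.
Then μ = -0.127 − (-0.4399)·0.29 = -0.00.
Precision τ = 1/σ² = 1/0.2868² = 12.2.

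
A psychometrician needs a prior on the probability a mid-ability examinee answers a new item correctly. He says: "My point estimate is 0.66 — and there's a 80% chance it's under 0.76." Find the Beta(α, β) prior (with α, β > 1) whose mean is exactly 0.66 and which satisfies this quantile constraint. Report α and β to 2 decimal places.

α ≈ 10.84, β ≈ 5.58

With mean 0.66 fixed, write α = 0.66s, β = 0.34s where s = α+β.
Need P(θ < 0.76) = 0.8 under Beta(0.66s, 0.34s). Normal approximation: (q−m)/√(m(1−m)/s) ≈ z_{0.8} = 0.842, so s ≈ 0.66·0.34·(0.842)²/(0.76−0.66)² = 15.9.
At s = 15.9: P(θ<0.76) ≈ 0.795. Adjusting to match 0.8 gives s ≈ 16.42.
So α = 0.66·16.42 ≈ 10.84, β = 0.34·16.42 ≈ 5.58.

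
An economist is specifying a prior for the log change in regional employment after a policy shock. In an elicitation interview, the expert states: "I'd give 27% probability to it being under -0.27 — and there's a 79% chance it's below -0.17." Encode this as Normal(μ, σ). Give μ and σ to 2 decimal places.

For Normal(μ,σ), the p-quantile is μ + z_p·σ. Here z_{0.27} = -0.6128, z_{0.79} = 0.8064.
So -0.27 = μ − 0.6128σ and -0.17 = μ + 0.8064σ.
Subtracting: σ = (-0.17 − -0.27)/(0.8064 − (-0.6128)) = 0.07.
Then μ = -0.27 − (-0.6128)·0.07 = -0.23.

μ = -0.23, σ = 0.07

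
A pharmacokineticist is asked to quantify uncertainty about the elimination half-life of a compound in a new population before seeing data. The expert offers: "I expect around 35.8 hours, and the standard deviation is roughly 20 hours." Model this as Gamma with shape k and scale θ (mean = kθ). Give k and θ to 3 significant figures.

For Gamma(k, scale θ): mean = kθ, variance = kθ², so CV = 1/√k.
CV = SD/mean = 20/35.8 = 0.5587, hence k = 1/CV² = 3.2.
Then θ = mean/k = 35.8/3.2 = 11.2.

k ≈ 3.2, θ ≈ 11.2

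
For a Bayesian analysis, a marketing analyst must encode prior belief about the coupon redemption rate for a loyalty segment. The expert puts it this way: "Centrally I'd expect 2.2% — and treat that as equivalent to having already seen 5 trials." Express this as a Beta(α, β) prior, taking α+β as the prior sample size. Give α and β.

α = 0.11, β = 4.89

Under the effective-sample-size interpretation, Beta(α, β) has prior mean α/(α+β) and prior sample size α+β.
So α+β = 5 and α/(α+β) = 0.022, giving α = 0.022·5 = 0.11 and β = 5 − 0.11 = 4.89.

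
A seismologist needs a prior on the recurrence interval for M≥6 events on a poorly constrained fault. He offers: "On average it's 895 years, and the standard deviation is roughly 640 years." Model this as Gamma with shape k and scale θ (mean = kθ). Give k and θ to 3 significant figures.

k ≈ 1.96, θ ≈ 458

For Gamma(k, scale θ): mean = kθ, variance = kθ², so CV = 1/√k.
CV = SD/mean = 640/895 = 0.7151, hence k = 1/CV² = 1.96.
Then θ = mean/k = 895/1.96 = 458.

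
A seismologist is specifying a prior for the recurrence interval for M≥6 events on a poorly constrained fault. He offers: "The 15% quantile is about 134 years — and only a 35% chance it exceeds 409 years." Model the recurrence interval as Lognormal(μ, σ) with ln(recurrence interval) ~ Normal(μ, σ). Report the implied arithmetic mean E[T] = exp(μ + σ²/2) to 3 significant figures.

If T ~ Lognormal(μ,σ) then ln T ~ Normal(μ,σ), so the p-quantile of ln T is μ + z_p·σ.
ln(134) = 4.898 and ln(409) = 6.014; z_{0.15} = -1.036, z_{0.65} = 0.3853.
σ = (6.014 − 4.898)/(0.3853 − (-1.036)) = 0.785.
μ = 4.898 − (-1.036)·0.785 = 5.711.
E[T] = exp(μ + σ²/2) = exp(5.711 + 0.3080) = 411 years.

E[T] ≈ 411 years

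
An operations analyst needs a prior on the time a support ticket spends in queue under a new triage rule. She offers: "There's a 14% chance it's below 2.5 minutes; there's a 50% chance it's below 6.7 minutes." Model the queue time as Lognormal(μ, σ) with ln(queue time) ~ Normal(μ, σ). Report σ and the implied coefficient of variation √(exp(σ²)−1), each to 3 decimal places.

If T ~ Lognormal(μ,σ) then ln T ~ Normal(μ,σ), so the p-quantile of ln T is μ + z_p·σ.
ln(2.5) = 0.9163 and ln(6.7) = 1.902; z_{0.14} = -1.08, z_{0.5} = 0.
σ = (1.902 − 0.9163)/(0 − (-1.08)) = 0.913.
μ = 0.9163 − (-1.08)·0.913 = 1.902.
CV = √(exp(σ²)−1) = √(exp(0.8327)−1) = 1.140.

σ ≈ 0.913, CV ≈ 1.140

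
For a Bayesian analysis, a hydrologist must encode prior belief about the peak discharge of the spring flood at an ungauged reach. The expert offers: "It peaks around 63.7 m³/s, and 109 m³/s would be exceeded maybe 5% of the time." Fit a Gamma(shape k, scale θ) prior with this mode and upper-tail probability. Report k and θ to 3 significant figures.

Gamma(k,θ) with k>1 has mode (k−1)θ, so θ = 63.7/(k−1).
Need P(X < 109) = 0.95 with θ tied to k this way. Start at k = 2, θ = 63.7: P(X<109) ≈ 0.510.
Too low — raise k to concentrate. Iterating converges to k ≈ 10.7.
Then θ = 63.7/(10.7−1) ≈ 6.58.

k ≈ 10.7, θ ≈ 6.58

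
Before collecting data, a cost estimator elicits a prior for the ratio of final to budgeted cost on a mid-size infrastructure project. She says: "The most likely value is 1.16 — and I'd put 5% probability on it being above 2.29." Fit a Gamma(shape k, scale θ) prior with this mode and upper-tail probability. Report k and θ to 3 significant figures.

Gamma(k,θ) with k>1 has mode (k−1)θ, so θ = 1.16/(k−1).
Need P(X < 2.29) = 0.95 with θ tied to k this way. Start at k = 2, θ = 1.16: P(X<2.29) ≈ 0.587.
Too low — raise k to concentrate. Iterating converges to k ≈ 7.
Then θ = 1.16/(7−1) ≈ 0.193.

k ≈ 7, θ ≈ 0.193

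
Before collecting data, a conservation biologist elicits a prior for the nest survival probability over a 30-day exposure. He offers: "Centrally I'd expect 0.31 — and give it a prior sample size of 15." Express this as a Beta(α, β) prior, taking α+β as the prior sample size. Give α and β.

α = 4.65, β = 10.35

Under the effective-sample-size interpretation, Beta(α, β) has prior mean α/(α+β) and prior sample size α+β.
So α+β = 15 and α/(α+β) = 0.31, giving α = 0.31·15 = 4.65 and β = 15 − 4.65 = 10.35.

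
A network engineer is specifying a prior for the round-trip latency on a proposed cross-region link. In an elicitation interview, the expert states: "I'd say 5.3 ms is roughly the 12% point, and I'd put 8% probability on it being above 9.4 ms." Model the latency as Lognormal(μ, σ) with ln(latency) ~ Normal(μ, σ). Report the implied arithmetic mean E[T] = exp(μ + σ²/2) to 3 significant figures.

If T ~ Lognormal(μ,σ) then ln T ~ Normal(μ,σ), so the p-quantile of ln T is μ + z_p·σ.
ln(5.3) = 1.668 and ln(9.4) = 2.241; z_{0.12} = -1.175, z_{0.92} = 1.405.
σ = (2.241 − 1.668)/(1.405 − (-1.175)) = 0.222.
μ = 1.668 − (-1.175)·0.222 = 1.929.
E[T] = exp(μ + σ²/2) = exp(1.929 + 0.0247) = 7.05 ms.

E[T] ≈ 7.05 ms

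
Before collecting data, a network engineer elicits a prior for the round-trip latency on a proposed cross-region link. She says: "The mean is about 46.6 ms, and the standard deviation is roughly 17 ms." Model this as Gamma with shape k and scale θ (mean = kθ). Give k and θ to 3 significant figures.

k ≈ 7.51, θ ≈ 6.2

For Gamma(k, scale θ): mean = kθ, variance = kθ², so CV = 1/√k.
CV = SD/mean = 17/46.6 = 0.3648, hence k = 1/CV² = 7.51.
Then θ = mean/k = 46.6/7.51 = 6.2.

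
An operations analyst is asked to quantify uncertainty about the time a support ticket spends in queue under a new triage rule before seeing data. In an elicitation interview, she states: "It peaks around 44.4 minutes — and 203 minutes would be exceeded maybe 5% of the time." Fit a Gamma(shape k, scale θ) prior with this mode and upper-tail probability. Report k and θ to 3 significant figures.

k ≈ 2.06, θ ≈ 42

Gamma(k,θ) with k>1 has mode (k−1)θ, so θ = 44.4/(k−1).
Need P(X < 203) = 0.95 with θ tied to k this way. Start at k = 2, θ = 44.4: P(X<203) ≈ 0.942.
Too low — raise k to concentrate. Iterating converges to k ≈ 2.06.
Then θ = 44.4/(2.06−1) ≈ 42.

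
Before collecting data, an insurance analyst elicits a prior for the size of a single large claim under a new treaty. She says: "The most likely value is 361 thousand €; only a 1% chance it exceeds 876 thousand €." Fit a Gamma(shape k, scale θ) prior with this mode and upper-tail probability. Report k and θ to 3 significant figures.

k ≈ 7.01, θ ≈ 60.1

Gamma(k,θ) with k>1 has mode (k−1)θ, so θ = 361/(k−1).
Need P(X < 876) = 0.99 with θ tied to k this way. Start at k = 2, θ = 361: P(X<876) ≈ 0.697.
Too low — raise k to concentrate. Iterating converges to k ≈ 7.01.
Then θ = 361/(7.01−1) ≈ 60.1.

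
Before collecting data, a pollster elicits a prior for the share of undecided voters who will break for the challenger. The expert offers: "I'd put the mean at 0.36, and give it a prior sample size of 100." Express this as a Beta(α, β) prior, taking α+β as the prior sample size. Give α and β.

α = 36, β = 64

Under the effective-sample-size interpretation, Beta(α, β) has prior mean α/(α+β) and prior sample size α+β.
So α+β = 100 and α/(α+β) = 0.36, giving α = 0.36·100 = 36 and β = 100 − 36 = 64.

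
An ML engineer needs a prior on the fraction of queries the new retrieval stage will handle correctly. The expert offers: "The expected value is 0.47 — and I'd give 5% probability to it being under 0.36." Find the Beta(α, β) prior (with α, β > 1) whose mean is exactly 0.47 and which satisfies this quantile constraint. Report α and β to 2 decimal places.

α ≈ 25.47, β ≈ 28.72

With mean 0.47 fixed, write α = 0.47s, β = 0.53s where s = α+β.
Need P(θ < 0.36) = 0.05 under Beta(0.47s, 0.53s). Normal approximation: (q−m)/√(m(1−m)/s) ≈ z_{0.05} = -1.64, so s ≈ 0.47·0.53·(-1.64)²/(0.36−0.47)² = 55.7.
At s = 55.7: P(θ<0.36) ≈ 0.048. Adjusting to match 0.05 gives s ≈ 54.19.
So α = 0.47·54.19 ≈ 25.47, β = 0.53·54.19 ≈ 28.72.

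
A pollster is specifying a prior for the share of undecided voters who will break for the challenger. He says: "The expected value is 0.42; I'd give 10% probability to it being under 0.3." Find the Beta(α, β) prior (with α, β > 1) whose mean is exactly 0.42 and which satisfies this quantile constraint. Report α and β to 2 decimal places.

α ≈ 11.26, β ≈ 15.54

With mean 0.42 fixed, write α = 0.42s, β = 0.58s where s = α+β.
Need P(θ < 0.3) = 0.1 under Beta(0.42s, 0.58s). Normal approximation: (q−m)/√(m(1−m)/s) ≈ z_{0.1} = -1.28, so s ≈ 0.42·0.58·(-1.28)²/(0.3−0.42)² = 27.8.
At s = 27.8: P(θ<0.3) ≈ 0.096. Adjusting to match 0.1 gives s ≈ 26.80.
So α = 0.42·26.80 ≈ 11.26, β = 0.58·26.80 ≈ 15.54.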